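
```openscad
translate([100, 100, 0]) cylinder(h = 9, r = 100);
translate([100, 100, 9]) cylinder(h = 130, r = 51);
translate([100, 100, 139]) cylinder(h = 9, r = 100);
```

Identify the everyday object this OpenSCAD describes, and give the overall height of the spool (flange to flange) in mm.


A spool. The overall height is 148 mm.

Three coaxial cylinders, large–small–large — a spool. Two 9 mm flanges and a 130 mm core give 9 + 130 + 9 = 148 mm.


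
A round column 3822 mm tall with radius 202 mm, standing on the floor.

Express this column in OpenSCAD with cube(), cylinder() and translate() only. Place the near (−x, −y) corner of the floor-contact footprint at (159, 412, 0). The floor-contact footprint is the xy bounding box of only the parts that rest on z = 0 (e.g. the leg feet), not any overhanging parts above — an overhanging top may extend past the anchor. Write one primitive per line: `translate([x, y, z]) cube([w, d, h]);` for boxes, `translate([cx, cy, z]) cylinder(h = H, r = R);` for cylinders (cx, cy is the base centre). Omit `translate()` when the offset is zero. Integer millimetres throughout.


translate([361, 614, 0]) cylinder(h = 3822, r = 202);


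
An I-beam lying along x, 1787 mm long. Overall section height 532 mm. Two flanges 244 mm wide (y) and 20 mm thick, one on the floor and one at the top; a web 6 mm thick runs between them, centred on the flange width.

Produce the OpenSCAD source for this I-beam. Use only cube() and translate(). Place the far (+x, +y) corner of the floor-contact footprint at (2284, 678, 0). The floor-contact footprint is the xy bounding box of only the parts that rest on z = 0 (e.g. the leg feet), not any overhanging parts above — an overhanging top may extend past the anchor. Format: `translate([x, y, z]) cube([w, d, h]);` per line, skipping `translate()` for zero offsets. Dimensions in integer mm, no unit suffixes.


translate([497, 434, 0]) cube([1787, 244, 20]);
translate([497, 553, 20]) cube([1787, 6, 492]);
translate([497, 434, 512]) cube([1787, 244, 20]);


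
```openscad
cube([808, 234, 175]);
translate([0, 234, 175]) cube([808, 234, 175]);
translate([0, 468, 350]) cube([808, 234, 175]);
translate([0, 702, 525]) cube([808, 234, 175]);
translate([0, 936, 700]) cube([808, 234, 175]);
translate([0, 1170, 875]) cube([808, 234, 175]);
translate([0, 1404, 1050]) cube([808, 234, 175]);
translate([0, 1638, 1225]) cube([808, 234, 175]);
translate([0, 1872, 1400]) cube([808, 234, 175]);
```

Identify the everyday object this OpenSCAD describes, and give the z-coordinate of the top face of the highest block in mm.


A staircase. The total rise is 1575 mm.

9 identical blocks, each offset up and back from the previous — a staircase. Each step is 175 mm tall and there are 9 of them, so the total rise is 9 × 175 = 1575 mm.


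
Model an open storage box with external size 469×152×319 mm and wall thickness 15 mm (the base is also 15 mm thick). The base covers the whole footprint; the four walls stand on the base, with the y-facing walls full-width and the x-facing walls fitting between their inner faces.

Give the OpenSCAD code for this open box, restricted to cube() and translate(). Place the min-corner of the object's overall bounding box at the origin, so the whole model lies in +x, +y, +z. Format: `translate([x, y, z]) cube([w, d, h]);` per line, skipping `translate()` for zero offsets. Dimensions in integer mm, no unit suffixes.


cube([469, 152, 15]);
translate([0, 0, 15]) cube([469, 15, 304]);
translate([0, 137, 15]) cube([469, 15, 304]);
translate([0, 15, 15]) cube([15, 122, 304]);
translate([454, 15, 15]) cube([15, 122, 304]);


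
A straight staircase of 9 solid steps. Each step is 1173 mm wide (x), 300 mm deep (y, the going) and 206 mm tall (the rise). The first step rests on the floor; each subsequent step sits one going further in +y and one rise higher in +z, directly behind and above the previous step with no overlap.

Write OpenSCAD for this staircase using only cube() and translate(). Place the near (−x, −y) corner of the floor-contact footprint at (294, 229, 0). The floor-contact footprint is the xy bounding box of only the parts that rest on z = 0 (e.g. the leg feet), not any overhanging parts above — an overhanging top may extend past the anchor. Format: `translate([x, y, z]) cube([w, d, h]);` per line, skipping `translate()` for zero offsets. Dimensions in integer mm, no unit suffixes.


translate([294, 229, 0]) cube([1173, 300, 206]);
translate([294, 529, 206]) cube([1173, 300, 206]);
translate([294, 829, 412]) cube([1173, 300, 206]);
translate([294, 1129, 618]) cube([1173, 300, 206]);
translate([294, 1429, 824]) cube([1173, 300, 206]);
translate([294, 1729, 1030]) cube([1173, 300, 206]);
translate([294, 2029, 1236]) cube([1173, 300, 206]);
translate([294, 2329, 1442]) cube([1173, 300, 206]);
translate([294, 2629, 1648]) cube([1173, 300, 206]);


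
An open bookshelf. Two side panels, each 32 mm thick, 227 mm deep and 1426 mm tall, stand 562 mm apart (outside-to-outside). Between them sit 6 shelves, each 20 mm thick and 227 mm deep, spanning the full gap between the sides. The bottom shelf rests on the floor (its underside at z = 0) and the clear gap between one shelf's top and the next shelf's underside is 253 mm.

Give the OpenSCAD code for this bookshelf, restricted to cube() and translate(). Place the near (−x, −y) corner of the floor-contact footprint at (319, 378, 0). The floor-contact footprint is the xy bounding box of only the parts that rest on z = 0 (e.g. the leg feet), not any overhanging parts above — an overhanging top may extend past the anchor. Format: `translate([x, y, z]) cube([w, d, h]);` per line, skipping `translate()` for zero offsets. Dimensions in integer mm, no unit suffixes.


translate([319, 378, 0]) cube([32, 227, 1426]);
translate([849, 378, 0]) cube([32, 227, 1426]);
translate([351, 378, 0]) cube([498, 227, 20]);
translate([351, 378, 273]) cube([498, 227, 20]);
translate([351, 378, 546]) cube([498, 227, 20]);
translate([351, 378, 819]) cube([498, 227, 20]);
translate([351, 378, 1092]) cube([498, 227, 20]);
translate([351, 378, 1365]) cube([498, 227, 20]);


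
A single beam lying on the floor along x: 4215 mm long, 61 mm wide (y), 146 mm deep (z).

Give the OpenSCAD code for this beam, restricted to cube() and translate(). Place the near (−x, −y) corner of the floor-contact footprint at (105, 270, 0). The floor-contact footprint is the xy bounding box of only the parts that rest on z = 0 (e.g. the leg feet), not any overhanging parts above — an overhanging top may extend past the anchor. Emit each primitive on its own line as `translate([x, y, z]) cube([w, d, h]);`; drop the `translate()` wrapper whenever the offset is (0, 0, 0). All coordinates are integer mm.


translate([105, 270, 0]) cube([4215, 61, 146]);


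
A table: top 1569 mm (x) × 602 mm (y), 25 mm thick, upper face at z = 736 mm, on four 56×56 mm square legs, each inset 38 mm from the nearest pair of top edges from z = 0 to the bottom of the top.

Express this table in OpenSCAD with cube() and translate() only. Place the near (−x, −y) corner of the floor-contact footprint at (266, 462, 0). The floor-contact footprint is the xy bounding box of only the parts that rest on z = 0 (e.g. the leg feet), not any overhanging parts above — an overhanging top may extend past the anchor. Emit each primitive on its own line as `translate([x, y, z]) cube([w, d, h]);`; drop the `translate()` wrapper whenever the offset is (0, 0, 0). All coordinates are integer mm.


translate([228, 424, 711]) cube([1569, 602, 25]);
translate([266, 462, 0]) cube([56, 56, 711]);
translate([1703, 462, 0]) cube([56, 56, 711]);
translate([266, 932, 0]) cube([56, 56, 711]);
translate([1703, 932, 0]) cube([56, 56, 711]);


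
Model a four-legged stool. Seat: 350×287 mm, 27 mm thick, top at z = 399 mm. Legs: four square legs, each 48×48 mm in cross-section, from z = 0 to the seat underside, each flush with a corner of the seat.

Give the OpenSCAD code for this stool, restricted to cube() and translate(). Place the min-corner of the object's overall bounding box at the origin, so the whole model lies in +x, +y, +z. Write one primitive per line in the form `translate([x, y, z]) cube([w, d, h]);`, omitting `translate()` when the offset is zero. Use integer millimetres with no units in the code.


// leg_h = 399 - 27 = 372
translate([0, 0, 372]) cube([350, 287, 27]);
cube([48, 48, 372]);
translate([302, 0, 0]) cube([48, 48, 372]);
translate([0, 239, 0]) cube([48, 48, 372]);
translate([302, 239, 0]) cube([48, 48, 372]);


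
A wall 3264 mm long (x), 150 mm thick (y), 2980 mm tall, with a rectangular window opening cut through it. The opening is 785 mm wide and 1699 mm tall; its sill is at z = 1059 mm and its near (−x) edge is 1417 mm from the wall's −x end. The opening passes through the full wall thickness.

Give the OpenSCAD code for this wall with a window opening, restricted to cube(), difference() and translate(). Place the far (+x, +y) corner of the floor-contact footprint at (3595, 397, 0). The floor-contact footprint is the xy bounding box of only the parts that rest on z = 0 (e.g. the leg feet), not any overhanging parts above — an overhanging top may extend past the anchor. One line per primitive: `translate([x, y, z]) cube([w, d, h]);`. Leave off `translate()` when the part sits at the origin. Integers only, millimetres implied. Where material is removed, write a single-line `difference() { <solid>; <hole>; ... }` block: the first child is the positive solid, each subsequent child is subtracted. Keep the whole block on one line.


difference() { translate([331, 247, 0]) cube([3264, 150, 2980]); translate([1748, 247, 1059]) cube([785, 150, 1699]); }


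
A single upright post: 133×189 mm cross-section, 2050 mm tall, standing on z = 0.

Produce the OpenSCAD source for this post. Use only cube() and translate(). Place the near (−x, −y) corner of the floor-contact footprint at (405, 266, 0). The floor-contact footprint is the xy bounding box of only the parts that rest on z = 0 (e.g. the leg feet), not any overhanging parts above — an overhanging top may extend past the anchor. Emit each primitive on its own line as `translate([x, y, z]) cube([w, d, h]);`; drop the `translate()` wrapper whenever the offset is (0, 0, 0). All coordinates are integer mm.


translate([405, 266, 0]) cube([133, 189, 2050]);


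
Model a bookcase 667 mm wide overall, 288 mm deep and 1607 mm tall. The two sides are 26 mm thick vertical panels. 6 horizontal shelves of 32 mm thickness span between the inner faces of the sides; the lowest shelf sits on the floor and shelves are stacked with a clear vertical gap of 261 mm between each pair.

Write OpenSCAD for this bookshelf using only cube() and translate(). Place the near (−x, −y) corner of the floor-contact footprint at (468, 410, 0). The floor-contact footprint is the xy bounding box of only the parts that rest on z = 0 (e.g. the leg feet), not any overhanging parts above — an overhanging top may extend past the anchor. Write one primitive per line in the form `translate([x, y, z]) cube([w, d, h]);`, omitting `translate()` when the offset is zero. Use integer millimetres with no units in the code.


translate([468, 410, 0]) cube([26, 288, 1607]);
translate([1109, 410, 0]) cube([26, 288, 1607]);
translate([494, 410, 0]) cube([615, 288, 32]);
translate([494, 410, 293]) cube([615, 288, 32]);
translate([494, 410, 586]) cube([615, 288, 32]);
translate([494, 410, 879]) cube([615, 288, 32]);
translate([494, 410, 1172]) cube([615, 288, 32]);
translate([494, 410, 1465]) cube([615, 288, 32]);


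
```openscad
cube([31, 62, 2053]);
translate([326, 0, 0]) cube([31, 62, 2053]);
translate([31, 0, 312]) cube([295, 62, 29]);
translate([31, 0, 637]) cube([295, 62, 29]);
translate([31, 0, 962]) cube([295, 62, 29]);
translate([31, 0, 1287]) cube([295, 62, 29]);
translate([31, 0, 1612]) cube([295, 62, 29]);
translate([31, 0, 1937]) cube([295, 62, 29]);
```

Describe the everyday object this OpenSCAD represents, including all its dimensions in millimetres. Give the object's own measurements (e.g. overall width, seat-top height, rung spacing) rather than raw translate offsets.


A straight ladder. Two 31×62 mm vertical rails, 2053 mm tall, stand 357 mm apart (outside-to-outside) with their front faces coplanar on the −y side. 6 rungs, each 62 mm deep and 29 mm tall, span between the inner faces of the rails, front faces flush with the rails. The lowest rung's underside is at z = 312 mm and rungs are spaced 325 mm apart (underside to underside).


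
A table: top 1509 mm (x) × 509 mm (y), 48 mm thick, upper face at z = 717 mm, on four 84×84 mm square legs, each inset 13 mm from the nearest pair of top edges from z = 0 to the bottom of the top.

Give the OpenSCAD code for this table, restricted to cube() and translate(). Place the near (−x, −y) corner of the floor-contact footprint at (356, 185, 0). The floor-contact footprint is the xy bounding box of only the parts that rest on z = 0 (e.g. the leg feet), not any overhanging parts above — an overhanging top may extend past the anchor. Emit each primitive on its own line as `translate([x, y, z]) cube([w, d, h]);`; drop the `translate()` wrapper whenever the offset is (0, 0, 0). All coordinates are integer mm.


translate([343, 172, 669]) cube([1509, 509, 48]);
translate([356, 185, 0]) cube([84, 84, 669]);
translate([1755, 185, 0]) cube([84, 84, 669]);
translate([356, 584, 0]) cube([84, 84, 669]);
translate([1755, 584, 0]) cube([84, 84, 669]);


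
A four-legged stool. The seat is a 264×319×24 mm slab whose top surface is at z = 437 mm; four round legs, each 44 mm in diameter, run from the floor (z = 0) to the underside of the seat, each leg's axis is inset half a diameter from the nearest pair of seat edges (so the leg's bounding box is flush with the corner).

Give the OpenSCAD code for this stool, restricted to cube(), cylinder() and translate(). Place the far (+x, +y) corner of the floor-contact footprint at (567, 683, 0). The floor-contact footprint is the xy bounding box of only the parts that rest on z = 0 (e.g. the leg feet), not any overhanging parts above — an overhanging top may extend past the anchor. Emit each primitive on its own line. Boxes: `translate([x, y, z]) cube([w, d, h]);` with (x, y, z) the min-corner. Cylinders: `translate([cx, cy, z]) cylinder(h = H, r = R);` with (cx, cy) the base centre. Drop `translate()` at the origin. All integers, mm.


translate([303, 364, 413]) cube([264, 319, 24]);
translate([325, 386, 0]) cylinder(h = 413, r = 22);
translate([545, 386, 0]) cylinder(h = 413, r = 22);
translate([325, 661, 0]) cylinder(h = 413, r = 22);
translate([545, 661, 0]) cylinder(h = 413, r = 22);


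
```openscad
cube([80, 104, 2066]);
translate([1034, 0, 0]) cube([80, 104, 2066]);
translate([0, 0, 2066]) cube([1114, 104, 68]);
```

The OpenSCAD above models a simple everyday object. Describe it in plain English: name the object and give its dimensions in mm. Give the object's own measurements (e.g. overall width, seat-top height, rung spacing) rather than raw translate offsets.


A door frame. The clear opening is 954 mm wide and 2066 mm high. Two 80 mm wide jambs, 104 mm deep, stand either side of the opening from the floor to the top of the opening. A 68 mm thick head sits across the top of both jambs, spanning the full outside width of the frame.


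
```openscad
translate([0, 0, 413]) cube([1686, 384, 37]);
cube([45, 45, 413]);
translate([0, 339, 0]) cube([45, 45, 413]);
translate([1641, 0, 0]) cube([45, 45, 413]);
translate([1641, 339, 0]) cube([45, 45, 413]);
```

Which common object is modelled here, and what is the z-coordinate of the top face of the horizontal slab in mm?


A bench. The seat-top height is 450 mm.

A long slab on four corner posts — a bench. The slab sits at z = 413 with thickness 37, so the top is 413 + 37 = 450 mm.


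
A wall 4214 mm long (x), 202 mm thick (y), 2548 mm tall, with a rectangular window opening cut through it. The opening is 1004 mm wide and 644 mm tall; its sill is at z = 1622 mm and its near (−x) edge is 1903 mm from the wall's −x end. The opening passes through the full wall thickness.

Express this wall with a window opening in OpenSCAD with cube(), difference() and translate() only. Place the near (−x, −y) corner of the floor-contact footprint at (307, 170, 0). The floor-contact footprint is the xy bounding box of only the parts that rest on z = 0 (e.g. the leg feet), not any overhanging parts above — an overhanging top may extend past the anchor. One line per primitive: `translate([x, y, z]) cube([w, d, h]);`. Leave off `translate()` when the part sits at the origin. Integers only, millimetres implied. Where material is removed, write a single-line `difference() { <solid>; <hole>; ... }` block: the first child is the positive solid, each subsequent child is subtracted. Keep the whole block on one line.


difference() { translate([307, 170, 0]) cube([4214, 202, 2548]); translate([2210, 170, 1622]) cube([1004, 202, 644]); }


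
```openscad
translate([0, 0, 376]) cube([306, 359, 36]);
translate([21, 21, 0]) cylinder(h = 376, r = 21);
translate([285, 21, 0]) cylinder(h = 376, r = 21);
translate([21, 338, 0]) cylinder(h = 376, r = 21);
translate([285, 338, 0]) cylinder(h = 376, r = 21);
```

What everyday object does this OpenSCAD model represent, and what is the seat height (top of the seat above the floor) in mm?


A stool. The seat height is 412 mm.

A 306×359×36 slab at z = 376 on four corner cylinders — a stool. The seat top is 376 + 36 = 412 mm.


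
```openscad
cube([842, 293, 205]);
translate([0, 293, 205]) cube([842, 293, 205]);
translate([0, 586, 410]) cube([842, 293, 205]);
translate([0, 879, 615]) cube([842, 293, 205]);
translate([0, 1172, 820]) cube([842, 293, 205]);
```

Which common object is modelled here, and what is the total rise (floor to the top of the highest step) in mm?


A staircase. The total rise is 1025 mm.

5 identical blocks, each offset up and back from the previous — a staircase. Each step is 205 mm tall and there are 5 of them, so the total rise is 5 × 205 = 1025 mm.


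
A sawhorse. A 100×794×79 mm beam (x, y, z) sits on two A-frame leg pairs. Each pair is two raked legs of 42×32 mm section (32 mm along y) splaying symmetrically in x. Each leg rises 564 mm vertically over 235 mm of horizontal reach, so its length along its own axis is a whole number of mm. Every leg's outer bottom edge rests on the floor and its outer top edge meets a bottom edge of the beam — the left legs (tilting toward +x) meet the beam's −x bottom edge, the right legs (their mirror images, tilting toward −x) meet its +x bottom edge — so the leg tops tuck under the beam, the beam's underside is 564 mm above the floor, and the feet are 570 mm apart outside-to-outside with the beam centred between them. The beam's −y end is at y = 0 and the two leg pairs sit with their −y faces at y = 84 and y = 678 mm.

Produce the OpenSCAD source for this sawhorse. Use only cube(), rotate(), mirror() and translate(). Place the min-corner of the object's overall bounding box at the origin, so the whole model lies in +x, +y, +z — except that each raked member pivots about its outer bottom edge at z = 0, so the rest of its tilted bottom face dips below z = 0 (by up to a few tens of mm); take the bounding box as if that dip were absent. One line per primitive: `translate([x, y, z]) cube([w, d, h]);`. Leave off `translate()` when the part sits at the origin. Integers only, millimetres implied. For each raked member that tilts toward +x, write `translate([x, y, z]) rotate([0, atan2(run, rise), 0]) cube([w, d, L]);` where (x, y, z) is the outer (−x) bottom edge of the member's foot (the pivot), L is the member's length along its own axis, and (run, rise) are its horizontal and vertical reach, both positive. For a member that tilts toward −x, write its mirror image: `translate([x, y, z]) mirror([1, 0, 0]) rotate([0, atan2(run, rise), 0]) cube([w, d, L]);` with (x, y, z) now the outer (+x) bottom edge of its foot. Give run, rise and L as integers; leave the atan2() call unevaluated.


translate([235, 0, 564]) cube([100, 794, 79]);
translate([0, 84, 0]) rotate([0, atan2(235, 564), 0]) cube([42, 32, 611]);
translate([570, 84, 0]) mirror([1, 0, 0]) rotate([0, atan2(235, 564), 0]) cube([42, 32, 611]);
translate([0, 678, 0]) rotate([0, atan2(235, 564), 0]) cube([42, 32, 611]);
translate([570, 678, 0]) mirror([1, 0, 0]) rotate([0, atan2(235, 564), 0]) cube([42, 32, 611]);


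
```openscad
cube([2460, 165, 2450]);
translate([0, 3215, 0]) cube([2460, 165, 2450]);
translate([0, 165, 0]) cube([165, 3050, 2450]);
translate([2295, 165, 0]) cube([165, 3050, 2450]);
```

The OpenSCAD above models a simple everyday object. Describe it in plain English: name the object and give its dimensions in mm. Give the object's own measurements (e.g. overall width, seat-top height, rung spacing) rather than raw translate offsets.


The wall frame of a small rectangular building: four walls, each 2450 mm tall and 165 mm thick, enclosing a footprint 2460 mm (x) by 3380 mm (y) outside-to-outside, with no floor or roof. The front and back walls (the −y and +y sides) span the full width; the two side walls fit between them.


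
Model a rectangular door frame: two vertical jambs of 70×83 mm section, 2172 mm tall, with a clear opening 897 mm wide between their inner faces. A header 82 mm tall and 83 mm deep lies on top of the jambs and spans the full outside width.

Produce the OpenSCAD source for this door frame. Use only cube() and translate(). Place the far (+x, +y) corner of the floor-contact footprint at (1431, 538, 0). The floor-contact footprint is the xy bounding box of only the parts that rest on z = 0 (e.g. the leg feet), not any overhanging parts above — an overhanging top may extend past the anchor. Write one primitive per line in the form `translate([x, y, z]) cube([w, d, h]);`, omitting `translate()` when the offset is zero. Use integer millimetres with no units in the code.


translate([394, 455, 0]) cube([70, 83, 2172]);
translate([1361, 455, 0]) cube([70, 83, 2172]);
translate([394, 455, 2172]) cube([1037, 83, 82]);


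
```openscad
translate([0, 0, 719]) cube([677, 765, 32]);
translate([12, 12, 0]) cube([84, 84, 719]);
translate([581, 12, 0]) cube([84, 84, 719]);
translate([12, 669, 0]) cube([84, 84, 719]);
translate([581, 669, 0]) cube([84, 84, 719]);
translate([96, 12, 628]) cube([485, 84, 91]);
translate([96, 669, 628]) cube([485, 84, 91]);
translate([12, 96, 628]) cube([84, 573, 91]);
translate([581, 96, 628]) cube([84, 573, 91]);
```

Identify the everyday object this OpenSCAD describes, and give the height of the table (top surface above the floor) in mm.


A table. The table height is 751 mm.

A 677×765×32 slab sits at z = 719 on four 84 mm square posts — a table. The top surface is at 719 + 32 = 751 mm.


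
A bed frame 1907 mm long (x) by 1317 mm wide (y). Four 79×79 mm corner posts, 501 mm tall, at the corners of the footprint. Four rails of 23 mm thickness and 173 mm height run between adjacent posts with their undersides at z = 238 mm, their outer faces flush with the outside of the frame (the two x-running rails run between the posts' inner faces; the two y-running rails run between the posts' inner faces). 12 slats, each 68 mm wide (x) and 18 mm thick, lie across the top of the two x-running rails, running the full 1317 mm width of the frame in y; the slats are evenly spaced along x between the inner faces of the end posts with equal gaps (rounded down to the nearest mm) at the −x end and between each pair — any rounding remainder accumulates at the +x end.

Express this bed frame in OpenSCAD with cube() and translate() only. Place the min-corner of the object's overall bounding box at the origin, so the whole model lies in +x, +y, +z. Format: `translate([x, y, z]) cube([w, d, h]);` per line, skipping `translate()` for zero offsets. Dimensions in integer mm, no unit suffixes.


// slat z = rail_z + rail_h = 238 + 173 = 411
// slat gap = ⌊(1749 − 12·68) / 13⌋ = 71
cube([79, 79, 501]);
translate([0, 1238, 0]) cube([79, 79, 501]);
translate([1828, 0, 0]) cube([79, 79, 501]);
translate([1828, 1238, 0]) cube([79, 79, 501]);
translate([79, 0, 238]) cube([1749, 23, 173]);
translate([79, 1294, 238]) cube([1749, 23, 173]);
translate([0, 79, 238]) cube([23, 1159, 173]);
translate([1884, 79, 238]) cube([23, 1159, 173]);
translate([150, 0, 411]) cube([68, 1317, 18]);
translate([289, 0, 411]) cube([68, 1317, 18]);
translate([428, 0, 411]) cube([68, 1317, 18]);
translate([567, 0, 411]) cube([68, 1317, 18]);
translate([706, 0, 411]) cube([68, 1317, 18]);
translate([845, 0, 411]) cube([68, 1317, 18]);
translate([984, 0, 411]) cube([68, 1317, 18]);
translate([1123, 0, 411]) cube([68, 1317, 18]);
translate([1262, 0, 411]) cube([68, 1317, 18]);
translate([1401, 0, 411]) cube([68, 1317, 18]);
translate([1540, 0, 411]) cube([68, 1317, 18]);
translate([1679, 0, 411]) cube([68, 1317, 18]);


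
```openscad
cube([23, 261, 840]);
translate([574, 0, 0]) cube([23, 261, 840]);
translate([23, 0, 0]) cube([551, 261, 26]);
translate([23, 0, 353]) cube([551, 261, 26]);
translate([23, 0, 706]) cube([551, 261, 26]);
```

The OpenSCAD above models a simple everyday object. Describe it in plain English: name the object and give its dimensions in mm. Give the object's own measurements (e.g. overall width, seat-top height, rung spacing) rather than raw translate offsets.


An open bookshelf. Two side panels, each 23 mm thick, 261 mm deep and 840 mm tall, stand 597 mm apart (outside-to-outside). Between them sit 3 shelves, each 26 mm thick and 261 mm deep, spanning the full gap between the sides. The bottom shelf rests on the floor (its underside at z = 0) and the clear gap between one shelf's top and the next shelf's underside is 327 mm.


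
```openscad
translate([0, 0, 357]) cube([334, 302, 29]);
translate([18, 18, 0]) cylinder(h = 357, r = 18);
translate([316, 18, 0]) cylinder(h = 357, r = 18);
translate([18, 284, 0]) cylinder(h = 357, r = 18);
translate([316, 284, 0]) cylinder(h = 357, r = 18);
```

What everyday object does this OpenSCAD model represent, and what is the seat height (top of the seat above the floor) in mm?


A stool. The seat height is 386 mm.

A 334×302×29 slab at z = 357 on four corner cylinders — a stool. The seat top is 357 + 29 = 386 mm.


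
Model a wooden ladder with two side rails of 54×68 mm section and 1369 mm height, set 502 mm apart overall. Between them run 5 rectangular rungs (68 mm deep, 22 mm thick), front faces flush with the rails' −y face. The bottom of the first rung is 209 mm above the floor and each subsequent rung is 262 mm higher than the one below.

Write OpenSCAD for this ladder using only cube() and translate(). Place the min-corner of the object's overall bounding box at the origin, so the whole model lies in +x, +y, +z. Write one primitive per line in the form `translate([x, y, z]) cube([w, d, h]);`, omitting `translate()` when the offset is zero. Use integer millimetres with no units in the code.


// rung span = 502 - 2*54 = 394
// rung[k] z = 209 + k*262
cube([54, 68, 1369]);
translate([448, 0, 0]) cube([54, 68, 1369]);
translate([54, 0, 209]) cube([394, 68, 22]);
translate([54, 0, 471]) cube([394, 68, 22]);
translate([54, 0, 733]) cube([394, 68, 22]);
translate([54, 0, 995]) cube([394, 68, 22]);
translate([54, 0, 1257]) cube([394, 68, 22]);


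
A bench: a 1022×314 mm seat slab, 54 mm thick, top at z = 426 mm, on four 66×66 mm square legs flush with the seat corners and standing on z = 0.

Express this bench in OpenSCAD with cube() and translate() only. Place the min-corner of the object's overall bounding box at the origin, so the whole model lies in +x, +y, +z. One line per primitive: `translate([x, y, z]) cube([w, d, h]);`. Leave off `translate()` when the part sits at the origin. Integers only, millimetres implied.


// leg_h = 426 − 54 = 372
translate([0, 0, 372]) cube([1022, 314, 54]);
cube([66, 66, 372]);
translate([0, 248, 0]) cube([66, 66, 372]);
translate([956, 0, 0]) cube([66, 66, 372]);
translate([956, 248, 0]) cube([66, 66, 372]);


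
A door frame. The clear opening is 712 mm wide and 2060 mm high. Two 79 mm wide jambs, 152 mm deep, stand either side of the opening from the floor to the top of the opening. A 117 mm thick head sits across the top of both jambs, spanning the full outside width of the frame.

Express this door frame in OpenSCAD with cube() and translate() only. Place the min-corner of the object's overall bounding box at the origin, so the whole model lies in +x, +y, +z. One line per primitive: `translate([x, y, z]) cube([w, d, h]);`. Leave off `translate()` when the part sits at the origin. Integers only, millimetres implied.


cube([79, 152, 2060]);
translate([791, 0, 0]) cube([79, 152, 2060]);
translate([0, 0, 2060]) cube([870, 152, 117]);


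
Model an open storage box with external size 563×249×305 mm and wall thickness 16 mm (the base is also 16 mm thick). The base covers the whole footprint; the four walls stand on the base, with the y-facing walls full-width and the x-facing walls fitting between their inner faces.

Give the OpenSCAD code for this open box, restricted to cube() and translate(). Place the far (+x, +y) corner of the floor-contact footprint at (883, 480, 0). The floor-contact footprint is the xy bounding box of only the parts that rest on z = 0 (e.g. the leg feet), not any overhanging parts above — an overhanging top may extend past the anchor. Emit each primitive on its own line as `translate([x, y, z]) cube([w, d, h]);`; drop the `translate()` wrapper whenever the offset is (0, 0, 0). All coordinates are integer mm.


translate([320, 231, 0]) cube([563, 249, 16]);
translate([320, 231, 16]) cube([563, 16, 289]);
translate([320, 464, 16]) cube([563, 16, 289]);
translate([320, 247, 16]) cube([16, 217, 289]);
translate([867, 247, 16]) cube([16, 217, 289]);


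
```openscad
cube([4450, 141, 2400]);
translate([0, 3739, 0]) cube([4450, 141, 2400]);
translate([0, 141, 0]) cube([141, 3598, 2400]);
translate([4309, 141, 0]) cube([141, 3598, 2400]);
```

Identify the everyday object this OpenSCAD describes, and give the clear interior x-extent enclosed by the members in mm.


A house (or room) frame. The interior width is 4168 mm.

Four 2400 mm walls enclosing a rectangle with no floor or roof — a room or house frame. Outside width is 4450 mm and wall thickness is 141 mm, so the interior width is 4450 − 2 × 141 = 4168 mm.


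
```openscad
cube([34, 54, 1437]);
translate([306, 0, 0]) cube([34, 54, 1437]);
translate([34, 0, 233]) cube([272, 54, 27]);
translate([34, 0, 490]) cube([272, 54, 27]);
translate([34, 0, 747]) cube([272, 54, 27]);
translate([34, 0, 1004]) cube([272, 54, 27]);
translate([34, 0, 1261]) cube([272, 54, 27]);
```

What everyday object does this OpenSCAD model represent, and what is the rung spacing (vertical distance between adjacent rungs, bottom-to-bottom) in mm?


A ladder. The rung spacing is 257 mm.

Two tall 34×54 posts with 5 short bars between them — a ladder. Adjacent rungs sit at z = 233 and z = 490, so the spacing is 490 − 233 = 257 mm.


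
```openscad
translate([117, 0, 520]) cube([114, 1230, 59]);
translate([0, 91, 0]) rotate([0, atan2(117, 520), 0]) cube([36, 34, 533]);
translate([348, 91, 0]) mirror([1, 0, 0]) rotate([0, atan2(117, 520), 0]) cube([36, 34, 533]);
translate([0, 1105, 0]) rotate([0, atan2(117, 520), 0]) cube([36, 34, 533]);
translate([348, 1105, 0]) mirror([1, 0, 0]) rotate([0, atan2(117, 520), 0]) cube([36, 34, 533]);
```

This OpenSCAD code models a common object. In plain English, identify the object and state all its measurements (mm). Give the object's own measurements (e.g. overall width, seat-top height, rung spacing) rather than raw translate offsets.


A sawhorse. A 114×1230×59 mm beam (x, y, z) sits on two A-frame leg pairs. Each pair is two raked legs of 36×34 mm section (34 mm along y) splaying symmetrically in x. Each leg rises 520 mm vertically over 117 mm of horizontal reach and is 533 mm long along its own axis. Every leg's outer bottom edge rests on the floor and its outer top edge meets a bottom edge of the beam — the left legs (tilting toward +x) meet the beam's −x bottom edge, the right legs (their mirror images, tilting toward −x) meet its +x bottom edge — so the leg tops tuck under the beam, the beam's underside is 520 mm above the floor, and the feet are 348 mm apart outside-to-outside with the beam centred between them. The two leg pairs are set in 91 mm from either end of the beam.


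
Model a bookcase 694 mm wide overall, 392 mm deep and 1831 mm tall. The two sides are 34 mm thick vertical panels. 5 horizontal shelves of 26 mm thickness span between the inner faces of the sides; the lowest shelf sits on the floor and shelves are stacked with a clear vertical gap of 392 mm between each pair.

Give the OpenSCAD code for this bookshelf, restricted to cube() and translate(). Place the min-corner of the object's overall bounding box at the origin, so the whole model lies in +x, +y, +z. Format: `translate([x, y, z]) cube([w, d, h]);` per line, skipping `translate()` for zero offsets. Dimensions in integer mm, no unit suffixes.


cube([34, 392, 1831]);
translate([660, 0, 0]) cube([34, 392, 1831]);
translate([34, 0, 0]) cube([626, 392, 26]);
translate([34, 0, 418]) cube([626, 392, 26]);
translate([34, 0, 836]) cube([626, 392, 26]);
translate([34, 0, 1254]) cube([626, 392, 26]);
translate([34, 0, 1672]) cube([626, 392, 26]);


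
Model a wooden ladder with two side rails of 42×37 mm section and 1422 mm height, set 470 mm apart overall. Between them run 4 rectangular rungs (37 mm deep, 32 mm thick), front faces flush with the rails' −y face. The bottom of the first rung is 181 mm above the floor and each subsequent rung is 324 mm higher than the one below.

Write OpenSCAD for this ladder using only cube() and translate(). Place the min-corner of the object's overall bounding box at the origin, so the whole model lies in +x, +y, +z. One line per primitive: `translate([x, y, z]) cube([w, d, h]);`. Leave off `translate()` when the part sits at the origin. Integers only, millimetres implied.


cube([42, 37, 1422]);
translate([428, 0, 0]) cube([42, 37, 1422]);
translate([42, 0, 181]) cube([386, 37, 32]);
translate([42, 0, 505]) cube([386, 37, 32]);
translate([42, 0, 829]) cube([386, 37, 32]);
translate([42, 0, 1153]) cube([386, 37, 32]);


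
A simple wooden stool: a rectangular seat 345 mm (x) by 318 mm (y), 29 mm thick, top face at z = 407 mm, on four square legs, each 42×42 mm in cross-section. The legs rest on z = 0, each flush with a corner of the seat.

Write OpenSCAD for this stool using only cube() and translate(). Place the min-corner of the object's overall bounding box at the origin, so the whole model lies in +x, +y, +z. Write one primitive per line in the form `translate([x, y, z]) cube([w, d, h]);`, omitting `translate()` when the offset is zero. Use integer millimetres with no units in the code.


translate([0, 0, 378]) cube([345, 318, 29]);
cube([42, 42, 378]);
translate([303, 0, 0]) cube([42, 42, 378]);
translate([0, 276, 0]) cube([42, 42, 378]);
translate([303, 276, 0]) cube([42, 42, 378]);


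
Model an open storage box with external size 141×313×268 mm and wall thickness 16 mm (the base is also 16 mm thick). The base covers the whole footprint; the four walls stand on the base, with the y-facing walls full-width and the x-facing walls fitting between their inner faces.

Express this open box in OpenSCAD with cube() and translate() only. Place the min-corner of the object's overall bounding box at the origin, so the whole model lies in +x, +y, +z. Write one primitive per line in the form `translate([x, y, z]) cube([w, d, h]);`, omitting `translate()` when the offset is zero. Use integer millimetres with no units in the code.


cube([141, 313, 16]);
translate([0, 0, 16]) cube([141, 16, 252]);
translate([0, 297, 16]) cube([141, 16, 252]);
translate([0, 16, 16]) cube([16, 281, 252]);
translate([125, 16, 16]) cube([16, 281, 252]);


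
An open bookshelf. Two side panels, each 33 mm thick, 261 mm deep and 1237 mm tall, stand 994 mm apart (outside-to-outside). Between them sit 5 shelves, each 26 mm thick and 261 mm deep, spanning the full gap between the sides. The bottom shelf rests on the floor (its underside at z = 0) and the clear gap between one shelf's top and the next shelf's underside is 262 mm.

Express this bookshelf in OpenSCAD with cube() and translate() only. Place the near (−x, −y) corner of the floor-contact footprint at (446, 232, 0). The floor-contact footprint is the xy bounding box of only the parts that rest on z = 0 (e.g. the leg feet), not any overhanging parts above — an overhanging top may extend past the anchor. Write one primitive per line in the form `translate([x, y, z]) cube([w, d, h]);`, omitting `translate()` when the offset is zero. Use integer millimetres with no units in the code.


translate([446, 232, 0]) cube([33, 261, 1237]);
translate([1407, 232, 0]) cube([33, 261, 1237]);
translate([479, 232, 0]) cube([928, 261, 26]);
translate([479, 232, 288]) cube([928, 261, 26]);
translate([479, 232, 576]) cube([928, 261, 26]);
translate([479, 232, 864]) cube([928, 261, 26]);
translate([479, 232, 1152]) cube([928, 261, 26]);


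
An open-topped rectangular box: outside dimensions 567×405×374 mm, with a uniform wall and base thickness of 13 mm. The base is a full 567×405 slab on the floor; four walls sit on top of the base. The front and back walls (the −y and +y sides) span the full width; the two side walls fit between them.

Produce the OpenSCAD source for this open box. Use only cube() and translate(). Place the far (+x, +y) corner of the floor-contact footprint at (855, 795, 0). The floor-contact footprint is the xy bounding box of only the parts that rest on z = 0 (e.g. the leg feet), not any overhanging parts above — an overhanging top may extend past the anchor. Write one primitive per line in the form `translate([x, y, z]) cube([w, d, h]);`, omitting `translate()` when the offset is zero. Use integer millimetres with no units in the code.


translate([288, 390, 0]) cube([567, 405, 13]);
translate([288, 390, 13]) cube([567, 13, 361]);
translate([288, 782, 13]) cube([567, 13, 361]);
translate([288, 403, 13]) cube([13, 379, 361]);
translate([842, 403, 13]) cube([13, 379, 361]);


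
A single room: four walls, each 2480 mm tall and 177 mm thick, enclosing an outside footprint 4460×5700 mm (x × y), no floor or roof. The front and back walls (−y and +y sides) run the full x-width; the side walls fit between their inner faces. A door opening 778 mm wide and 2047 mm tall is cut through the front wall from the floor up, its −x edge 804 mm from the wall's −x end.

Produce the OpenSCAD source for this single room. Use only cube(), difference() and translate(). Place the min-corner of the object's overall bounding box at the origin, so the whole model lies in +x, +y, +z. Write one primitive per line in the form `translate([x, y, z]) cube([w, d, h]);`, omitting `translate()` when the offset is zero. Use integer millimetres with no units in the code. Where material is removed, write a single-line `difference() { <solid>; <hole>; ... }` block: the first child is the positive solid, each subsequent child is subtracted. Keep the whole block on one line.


difference() { cube([4460, 177, 2480]); translate([804, 0, 0]) cube([778, 177, 2047]); }
translate([0, 5523, 0]) cube([4460, 177, 2480]);
translate([0, 177, 0]) cube([177, 5346, 2480]);
translate([4283, 177, 0]) cube([177, 5346, 2480]);


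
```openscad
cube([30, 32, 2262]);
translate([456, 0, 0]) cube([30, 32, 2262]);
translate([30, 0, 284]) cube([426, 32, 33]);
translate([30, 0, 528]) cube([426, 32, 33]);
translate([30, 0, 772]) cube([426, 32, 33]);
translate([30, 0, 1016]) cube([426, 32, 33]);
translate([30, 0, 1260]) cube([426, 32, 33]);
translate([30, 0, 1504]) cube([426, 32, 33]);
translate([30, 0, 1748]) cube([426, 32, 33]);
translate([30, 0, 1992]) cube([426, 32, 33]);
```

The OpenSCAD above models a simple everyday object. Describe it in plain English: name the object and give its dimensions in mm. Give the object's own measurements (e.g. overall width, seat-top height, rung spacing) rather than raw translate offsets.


A straight ladder. Two 30×32 mm vertical rails, 2262 mm tall, stand 486 mm apart (outside-to-outside) with their front faces coplanar on the −y side. 8 rungs, each 32 mm deep and 33 mm tall, span between the inner faces of the rails, front faces flush with the rails. The lowest rung's underside is at z = 284 mm and rungs are spaced 244 mm apart (underside to underside).
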